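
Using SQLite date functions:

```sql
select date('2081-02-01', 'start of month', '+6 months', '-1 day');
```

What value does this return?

2081-07-31

`start of month` rewinds 2081-02-01 to 2081-02-01.
Adding +6 months to 2081-02-01 gives 2081-08-01.
Going back 1 day from 2081-08-01 reaches 2081-07-31 (last day of July, 31 days).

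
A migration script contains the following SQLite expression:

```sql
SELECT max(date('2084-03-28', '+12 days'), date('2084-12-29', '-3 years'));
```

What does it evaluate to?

2084-04-09

date('2084-03-28', '+12 days') → 2084-04-09.
date('2084-12-29', '-3 years') → 2081-12-29.
Later of the two is 2084-04-09.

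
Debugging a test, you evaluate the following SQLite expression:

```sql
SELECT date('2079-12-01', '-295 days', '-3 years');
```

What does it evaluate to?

2076-02-09

Applying '-295 days' to 2079-12-01: counting 295 days back gives 2079-02-09.
Adding -3 years to 2079-02-09 gives 2076-02-09.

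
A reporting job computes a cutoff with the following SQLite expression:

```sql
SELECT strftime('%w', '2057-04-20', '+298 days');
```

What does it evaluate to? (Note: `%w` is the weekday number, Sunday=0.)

First apply '+298 days': 2057-04-20 → 2058-02-12.
2058-02-12 is a Tuesday; with Sunday=0 that is 2.

2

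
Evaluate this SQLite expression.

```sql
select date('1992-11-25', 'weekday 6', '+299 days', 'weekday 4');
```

1993-09-23

`weekday 6` advances to the next Saturday; 1992-11-25 is a Wednesday, so it moves forward to 1992-11-28.
Applying '+299 days' to 1992-11-28: counting 299 days forward gives 1993-09-23.
`weekday 4` advances to the next Thursday; 1993-09-23 is already a Thursday, so it stays at 1993-09-23.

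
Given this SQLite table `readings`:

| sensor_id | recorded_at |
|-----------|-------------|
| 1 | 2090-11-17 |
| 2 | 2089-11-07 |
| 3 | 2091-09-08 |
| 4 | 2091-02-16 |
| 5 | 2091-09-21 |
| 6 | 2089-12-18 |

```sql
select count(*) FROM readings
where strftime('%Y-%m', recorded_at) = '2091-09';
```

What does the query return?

2

Rows with year-month 2091-09: 2091-09-08, 2091-09-21 → 2.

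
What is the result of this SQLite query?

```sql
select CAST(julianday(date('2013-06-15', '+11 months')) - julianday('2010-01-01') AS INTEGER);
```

Adding +11 months to 2013-06-15 gives 2014-05-15.
30 days remain in January 2010 after the 1st (31 − 1).
Full months from February 2010 through April 2014 contribute their day counts.
Then 15 days into May 2014.
Total: 30 + 28 + 31 + 30 + 31 + 30 + 31 + 31 + 30 + 31 + 30 + 31 + 31 + 28 + 31 + 30 + 31 + 30 + 31 + 31 + 30 + 31 + 30 + 31 + 31 + 29 + 31 + 30 + 31 + 30 + 31 + 31 + 30 + 31 + 30 + 31 + 31 + 28 + 31 + 30 + 31 + 30 + 31 + 31 + 30 + 31 + 30 + 31 + 31 + 28 + 31 + 30 + 15 = 1595.

1595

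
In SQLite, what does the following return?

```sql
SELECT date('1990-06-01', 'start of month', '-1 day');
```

1990-05-31

`start of month` rewinds 1990-06-01 to 1990-06-01.
Going back 1 day from 1990-06-01 reaches 1990-05-31 (last day of May, 31 days).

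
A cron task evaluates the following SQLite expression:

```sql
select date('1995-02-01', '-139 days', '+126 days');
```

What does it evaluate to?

Applying '-139 days' to 1995-02-01: counting 139 days back gives 1994-09-15.
Applying '+126 days' to 1994-09-15: counting 126 days forward gives 1995-01-19.

1995-01-19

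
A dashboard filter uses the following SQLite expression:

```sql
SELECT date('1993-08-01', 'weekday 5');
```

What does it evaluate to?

1993-08-06

`weekday 5` advances to the next Friday; 1993-08-01 is a Sunday, so it moves forward to 1993-08-06.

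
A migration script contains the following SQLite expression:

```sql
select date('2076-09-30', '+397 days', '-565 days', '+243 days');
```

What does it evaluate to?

Applying '+397 days' to 2076-09-30: counting 397 days forward gives 2077-11-01.
Applying '-565 days' to 2077-11-01: counting 565 days back gives 2076-04-15.
Applying '+243 days' to 2076-04-15: counting 243 days forward gives 2076-12-14.

2076-12-14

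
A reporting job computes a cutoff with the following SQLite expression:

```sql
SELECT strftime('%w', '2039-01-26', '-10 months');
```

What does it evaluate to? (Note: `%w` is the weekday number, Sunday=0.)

First apply '-10 months': 2039-01-26 → 2038-03-26.
2038-03-26 is a Friday; with Sunday=0 that is 5.

5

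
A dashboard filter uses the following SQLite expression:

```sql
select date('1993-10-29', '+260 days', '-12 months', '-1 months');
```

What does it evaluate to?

1993-06-16

Applying '+260 days' to 1993-10-29: counting 260 days forward gives 1994-07-16.
Adding -12 months to 1994-07-16 gives 1993-07-16.
Adding -1 month to 1993-07-16 gives 1993-06-16.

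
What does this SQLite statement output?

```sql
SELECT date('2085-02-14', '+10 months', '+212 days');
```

Adding +10 months to 2085-02-14 gives 2085-12-14.
Applying '+212 days' to 2085-12-14: counting 212 days forward gives 2086-07-14.

2086-07-14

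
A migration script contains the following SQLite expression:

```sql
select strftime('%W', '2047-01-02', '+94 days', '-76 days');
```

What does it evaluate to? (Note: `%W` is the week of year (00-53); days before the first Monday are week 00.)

First apply '+94 days', '-76 days': 2047-01-02 → 2047-01-20.
2047-01-20 is a Sunday. SQLite's %W counts Mondays since the year started; the result is 02.

02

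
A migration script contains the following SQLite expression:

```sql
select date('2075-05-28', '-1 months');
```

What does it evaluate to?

2075-04-28

Adding -1 month to 2075-05-28 gives 2075-04-28.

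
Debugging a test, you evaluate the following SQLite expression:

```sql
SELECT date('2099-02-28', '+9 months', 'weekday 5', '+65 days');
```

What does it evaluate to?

Adding +9 months to 2099-02-28 gives 2099-11-28.
`weekday 5` advances to the next Friday; 2099-11-28 is a Saturday, so it moves forward to 2099-12-04.
Applying '+65 days' to 2099-12-04: counting 65 days forward gives 2100-02-07.

2100-02-07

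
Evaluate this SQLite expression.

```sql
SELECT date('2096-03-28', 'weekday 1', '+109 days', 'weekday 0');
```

`weekday 1` advances to the next Monday; 2096-03-28 is a Wednesday, so it moves forward to 2096-04-02.
Applying '+109 days' to 2096-04-02: counting 109 days forward gives 2096-07-20.
`weekday 0` advances to the next Sunday; 2096-07-20 is a Friday, so it moves forward to 2096-07-22.

2096-07-22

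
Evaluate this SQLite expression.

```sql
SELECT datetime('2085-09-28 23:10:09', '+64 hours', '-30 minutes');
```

+64 hours from 2085-09-28 23:10:09 is 2085-10-01 15:10:09 (crosses midnight).
-30 minutes from 2085-10-01 15:10:09 is 2085-10-01 14:40:09.

2085-10-01 14:40:09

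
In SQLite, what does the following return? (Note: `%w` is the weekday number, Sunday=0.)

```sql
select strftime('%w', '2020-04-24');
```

5

2020-04-24 is a Friday; with Sunday=0 that is 5.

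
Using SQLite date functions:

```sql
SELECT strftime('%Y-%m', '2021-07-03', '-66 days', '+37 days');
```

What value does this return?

2021-06

First apply '-66 days', '+37 days': 2021-07-03 → 2021-06-04.
`%Y-%m` extracts the year-month: 2021-06.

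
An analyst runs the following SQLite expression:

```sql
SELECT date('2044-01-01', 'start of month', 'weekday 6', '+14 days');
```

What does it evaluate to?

`start of month` rewinds 2044-01-01 to 2044-01-01.
`weekday 6` advances to the next Saturday; 2044-01-01 is a Friday, so it moves forward to 2044-01-02.
Advancing 14 more days within January lands on 2044-01-16.

2044-01-16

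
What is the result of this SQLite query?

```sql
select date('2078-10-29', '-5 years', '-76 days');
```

Adding -5 years to 2078-10-29 gives 2073-10-29.
Applying '-76 days' to 2073-10-29: counting 76 days back gives 2073-08-14.

2073-08-14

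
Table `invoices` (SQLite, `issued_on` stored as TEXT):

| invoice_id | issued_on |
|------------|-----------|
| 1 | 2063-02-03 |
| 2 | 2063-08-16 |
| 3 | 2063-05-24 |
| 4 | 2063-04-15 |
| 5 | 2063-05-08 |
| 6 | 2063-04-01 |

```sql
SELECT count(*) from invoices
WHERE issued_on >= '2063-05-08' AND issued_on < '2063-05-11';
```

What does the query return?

Rows in [2063-05-08, 2063-05-11): 2063-05-08 → 1 row.

1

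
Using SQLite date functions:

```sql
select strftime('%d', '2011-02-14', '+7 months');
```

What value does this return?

14

First apply '+7 months': 2011-02-14 → 2011-09-14.
`%d` extracts the 2-digit day of month: 14.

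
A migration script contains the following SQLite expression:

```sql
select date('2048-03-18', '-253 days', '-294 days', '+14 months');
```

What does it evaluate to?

2047-11-18

Applying '-253 days' to 2048-03-18: counting 253 days back gives 2047-07-09.
Applying '-294 days' to 2047-07-09: counting 294 days back gives 2046-09-18.
Adding +14 months to 2046-09-18 gives 2047-11-18.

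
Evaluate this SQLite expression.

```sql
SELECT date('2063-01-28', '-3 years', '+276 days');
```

Adding -3 years to 2063-01-28 gives 2060-01-28.
Applying '+276 days' to 2060-01-28: counting 276 days forward gives 2060-10-30.

2060-10-30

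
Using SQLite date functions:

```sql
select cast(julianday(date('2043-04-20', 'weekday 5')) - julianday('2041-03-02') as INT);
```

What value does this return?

783

`weekday 5` advances to the next Friday; 2043-04-20 is a Monday, so it moves forward to 2043-04-24.
29 days remain in March 2041 after the 2nd (31 − 2).
Full months from April 2041 through March 2043 contribute their day counts.
Then 24 days into April 2043.
Total: 29 + 30 + 31 + 30 + 31 + 31 + 30 + 31 + 30 + 31 + 31 + 28 + 31 + 30 + 31 + 30 + 31 + 31 + 30 + 31 + 30 + 31 + 31 + 28 + 31 + 24 = 783.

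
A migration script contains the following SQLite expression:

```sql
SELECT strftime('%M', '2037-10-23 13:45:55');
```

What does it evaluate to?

`%M` extracts the 2-digit minute: 45.

45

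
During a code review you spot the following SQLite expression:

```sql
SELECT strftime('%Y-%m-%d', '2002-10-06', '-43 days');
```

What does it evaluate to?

2002-08-24

First apply '-43 days': 2002-10-06 → 2002-08-24.
`%Y-%m-%d` extracts the ISO date: 2002-08-24.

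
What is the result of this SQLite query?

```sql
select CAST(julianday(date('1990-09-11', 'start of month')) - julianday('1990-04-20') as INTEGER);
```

`start of month` rewinds 1990-09-11 to 1990-09-01.
10 days remain in April 1990 after the 20th (30 − 20).
May 1990: 31 days.
June 1990: 30 days.
July 1990: 31 days.
August 1990: 31 days.
Then 1 day into September 1990.
Total: 10 + 31 + 30 + 31 + 31 + 1 = 134.

134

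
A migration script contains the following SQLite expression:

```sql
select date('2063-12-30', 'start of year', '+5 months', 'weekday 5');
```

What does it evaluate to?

2063-06-01

`start of year` rewinds 2063-12-30 to 2063-01-01.
Adding +5 months to 2063-01-01 gives 2063-06-01.
`weekday 5` advances to the next Friday; 2063-06-01 is already a Friday, so it stays at 2063-06-01.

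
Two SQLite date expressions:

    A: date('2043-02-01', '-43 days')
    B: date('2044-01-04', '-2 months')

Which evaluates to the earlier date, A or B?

A

A = 2042-12-20.
B = 2043-11-04.
A is earlier.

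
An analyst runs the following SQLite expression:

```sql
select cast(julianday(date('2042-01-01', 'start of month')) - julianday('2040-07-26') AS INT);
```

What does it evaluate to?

524

`start of month` rewinds 2042-01-01 to 2042-01-01.
5 days remain in July 2040 after the 26th (31 − 26).
Full months from August 2040 through December 2041 contribute their day counts.
Then 1 day into January 2042.
Total: 5 + 31 + 30 + 31 + 30 + 31 + 31 + 28 + 31 + 30 + 31 + 30 + 31 + 31 + 30 + 31 + 30 + 31 + 1 = 524.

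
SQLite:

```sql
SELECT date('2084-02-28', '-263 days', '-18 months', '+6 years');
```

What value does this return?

2087-12-10

Applying '-263 days' to 2084-02-28: counting 263 days back gives 2083-06-10.
Adding -18 months to 2083-06-10 gives 2081-12-10.
Adding +6 years to 2081-12-10 gives 2087-12-10.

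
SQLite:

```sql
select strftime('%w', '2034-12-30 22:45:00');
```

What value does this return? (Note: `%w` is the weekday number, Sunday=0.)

2034-12-30 is a Saturday; with Sunday=0 that is 6.

6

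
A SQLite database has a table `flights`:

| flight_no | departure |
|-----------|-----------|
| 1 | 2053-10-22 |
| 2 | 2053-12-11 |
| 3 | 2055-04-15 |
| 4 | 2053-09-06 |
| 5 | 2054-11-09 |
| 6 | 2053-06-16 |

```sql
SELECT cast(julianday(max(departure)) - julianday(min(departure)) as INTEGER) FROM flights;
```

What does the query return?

MIN = 2053-06-16, MAX = 2055-04-15.
14 days remain in June 2053 after the 16th (30 − 16).
Full months from July 2053 through March 2055 contribute their day counts.
Then 15 days into April 2055.
Total: 14 + 31 + 31 + 30 + 31 + 30 + 31 + 31 + 28 + 31 + 30 + 31 + 30 + 31 + 31 + 30 + 31 + 30 + 31 + 31 + 28 + 31 + 15 = 668.

668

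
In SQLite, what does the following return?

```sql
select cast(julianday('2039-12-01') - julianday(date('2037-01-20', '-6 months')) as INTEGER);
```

Adding -6 months to 2037-01-20 gives 2036-07-20.
11 days remain in July 2036 after the 20th (31 − 20).
Full months from August 2036 through November 2039 contribute their day counts.
Then 1 day into December 2039.
Total: 11 + 31 + 30 + 31 + 30 + 31 + 31 + 28 + 31 + 30 + 31 + 30 + 31 + 31 + 30 + 31 + 30 + 31 + 31 + 28 + 31 + 30 + 31 + 30 + 31 + 31 + 30 + 31 + 30 + 31 + 31 + 28 + 31 + 30 + 31 + 30 + 31 + 31 + 30 + 31 + 30 + 1 = 1229.

1229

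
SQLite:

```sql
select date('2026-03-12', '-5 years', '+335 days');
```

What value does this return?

2022-02-10

Adding -5 years to 2026-03-12 gives 2021-03-12.
Applying '+335 days' to 2021-03-12: counting 335 days forward gives 2022-02-10.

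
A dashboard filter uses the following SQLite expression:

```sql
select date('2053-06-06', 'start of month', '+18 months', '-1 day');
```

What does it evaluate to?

`start of month` rewinds 2053-06-06 to 2053-06-01.
Adding +18 months to 2053-06-01 gives 2054-12-01.
Going back 1 day from 2054-12-01 reaches 2054-11-30 (last day of November, 30 days).

2054-11-30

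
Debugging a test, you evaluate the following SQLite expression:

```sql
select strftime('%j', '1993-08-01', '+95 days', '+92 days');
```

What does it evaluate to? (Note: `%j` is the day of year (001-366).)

First apply '+95 days', '+92 days': 1993-08-01 → 1994-02-04.
Day-of-year for 1994-02-04: days since 1994-01-01 inclusive = 35, zero-padded to 035.

035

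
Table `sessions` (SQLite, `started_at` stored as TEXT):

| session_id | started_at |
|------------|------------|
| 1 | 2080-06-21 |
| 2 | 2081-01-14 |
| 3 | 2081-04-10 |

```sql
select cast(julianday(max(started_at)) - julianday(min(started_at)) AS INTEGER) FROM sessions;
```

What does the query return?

293

MIN = 2080-06-21, MAX = 2081-04-10.
9 days remain in June 2080 after the 21st (30 − 21).
Full months from July 2080 through March 2081 contribute their day counts.
Then 10 days into April 2081.
Total: 9 + 31 + 31 + 30 + 31 + 30 + 31 + 31 + 28 + 31 + 10 = 293.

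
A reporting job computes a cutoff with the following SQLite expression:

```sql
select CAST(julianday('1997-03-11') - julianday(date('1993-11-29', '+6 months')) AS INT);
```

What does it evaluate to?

1017

Adding +6 months to 1993-11-29 gives 1994-05-29.
2 days remain in May 1994 after the 29th (31 − 29).
Full months from June 1994 through February 1997 contribute their day counts.
Then 11 days into March 1997.
Total: 2 + 30 + 31 + 31 + 30 + 31 + 30 + 31 + 31 + 28 + 31 + 30 + 31 + 30 + 31 + 31 + 30 + 31 + 30 + 31 + 31 + 29 + 31 + 30 + 31 + 30 + 31 + 31 + 30 + 31 + 30 + 31 + 31 + 28 + 11 = 1017.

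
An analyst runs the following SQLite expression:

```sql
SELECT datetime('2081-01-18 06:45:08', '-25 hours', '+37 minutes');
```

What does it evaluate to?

-25 hours from 2081-01-18 06:45:08 is 2081-01-17 05:45:08 (crosses midnight).
+37 minutes from 2081-01-17 05:45:08 is 2081-01-17 06:22:08.

2081-01-17 06:22:08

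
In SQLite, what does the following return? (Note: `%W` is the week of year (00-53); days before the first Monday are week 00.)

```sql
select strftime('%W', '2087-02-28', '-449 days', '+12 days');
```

51

First apply '-449 days', '+12 days': 2087-02-28 → 2085-12-18.
2085-12-18 is a Tuesday. SQLite's %W counts Mondays since the year started; the result is 51.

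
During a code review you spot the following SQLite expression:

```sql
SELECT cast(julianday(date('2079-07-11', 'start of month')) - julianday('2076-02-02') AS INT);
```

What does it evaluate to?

`start of month` rewinds 2079-07-11 to 2079-07-01.
27 days remain in February 2076 after the 2nd (29 − 2).
Full months from March 2076 through June 2079 contribute their day counts.
Then 1 day into July 2079.
Total: 27 + 31 + 30 + 31 + 30 + 31 + 31 + 30 + 31 + 30 + 31 + 31 + 28 + 31 + 30 + 31 + 30 + 31 + 31 + 30 + 31 + 30 + 31 + 31 + 28 + 31 + 30 + 31 + 30 + 31 + 31 + 30 + 31 + 30 + 31 + 31 + 28 + 31 + 30 + 31 + 30 + 1 = 1245.

1245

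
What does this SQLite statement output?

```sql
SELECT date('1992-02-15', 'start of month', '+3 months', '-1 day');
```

1992-04-30

`start of month` rewinds 1992-02-15 to 1992-02-01.
Adding +3 months to 1992-02-01 gives 1992-05-01.
Going back 1 day from 1992-05-01 reaches 1992-04-30 (last day of April, 30 days).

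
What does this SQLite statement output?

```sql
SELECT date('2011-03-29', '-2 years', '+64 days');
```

Adding -2 years to 2011-03-29 gives 2009-03-29.
Applying '+64 days' to 2009-03-29: counting 64 days forward gives 2009-06-01.

2009-06-01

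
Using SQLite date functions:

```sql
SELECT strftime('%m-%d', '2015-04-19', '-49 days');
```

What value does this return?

03-01

First apply '-49 days': 2015-04-19 → 2015-03-01.
`%m-%d` extracts the month-day: 03-01.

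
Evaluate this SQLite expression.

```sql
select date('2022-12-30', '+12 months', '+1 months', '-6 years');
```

Adding +12 months to 2022-12-30 gives 2023-12-30.
Adding +1 month to 2023-12-30 gives 2024-01-30.
Adding -6 years to 2024-01-30 gives 2018-01-30.

2018-01-30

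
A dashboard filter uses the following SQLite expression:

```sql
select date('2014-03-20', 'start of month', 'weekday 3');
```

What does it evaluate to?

2014-03-05

`start of month` rewinds 2014-03-20 to 2014-03-01.
`weekday 3` advances to the next Wednesday; 2014-03-01 is a Saturday, so it moves forward to 2014-03-05.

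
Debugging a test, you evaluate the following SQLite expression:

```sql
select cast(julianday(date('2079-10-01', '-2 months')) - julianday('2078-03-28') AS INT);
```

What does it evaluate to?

491

Adding -2 months to 2079-10-01 gives 2079-08-01.
3 days remain in March 2078 after the 28th (31 − 28).
Full months from April 2078 through July 2079 contribute their day counts.
Then 1 day into August 2079.
Total: 3 + 30 + 31 + 30 + 31 + 31 + 30 + 31 + 30 + 31 + 31 + 28 + 31 + 30 + 31 + 30 + 31 + 1 = 491.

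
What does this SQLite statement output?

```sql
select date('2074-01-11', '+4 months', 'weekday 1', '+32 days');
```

Adding +4 months to 2074-01-11 gives 2074-05-11.
`weekday 1` advances to the next Monday; 2074-05-11 is a Friday, so it moves forward to 2074-05-14.
May 2074 has 31 days; 17 remain after the 14th, so 18 days reach 2074-06-01.
Advancing 14 more days within June lands on 2074-06-15.

2074-06-15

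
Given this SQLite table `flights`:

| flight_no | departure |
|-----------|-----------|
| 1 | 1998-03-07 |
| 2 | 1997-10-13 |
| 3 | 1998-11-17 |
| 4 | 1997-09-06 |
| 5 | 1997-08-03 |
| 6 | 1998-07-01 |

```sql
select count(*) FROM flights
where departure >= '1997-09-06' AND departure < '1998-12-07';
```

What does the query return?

5

Rows in [1997-09-06, 1998-12-07): 1998-03-07, 1997-10-13, 1998-11-17, 1997-09-06, 1998-07-01 → 5 rows.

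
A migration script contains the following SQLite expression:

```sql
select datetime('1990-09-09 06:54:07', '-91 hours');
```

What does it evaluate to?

-91 hours from 1990-09-09 06:54:07 is 1990-09-05 11:54:07 (crosses midnight).

1990-09-05 11:54:07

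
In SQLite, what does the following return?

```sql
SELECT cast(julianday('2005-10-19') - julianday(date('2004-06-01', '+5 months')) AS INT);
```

352

Adding +5 months to 2004-06-01 gives 2004-11-01.
29 days remain in November 2004 after the 1st (30 − 1).
Full months from December 2004 through September 2005 contribute their day counts.
Then 19 days into October 2005.
Total: 29 + 31 + 31 + 28 + 31 + 30 + 31 + 30 + 31 + 31 + 30 + 19 = 352.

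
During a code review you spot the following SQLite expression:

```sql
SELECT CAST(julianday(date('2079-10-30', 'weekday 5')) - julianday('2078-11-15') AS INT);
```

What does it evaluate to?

353

`weekday 5` advances to the next Friday; 2079-10-30 is a Monday, so it moves forward to 2079-11-03.
15 days remain in November 2078 after the 15th (30 − 15).
Full months from December 2078 through October 2079 contribute their day counts.
Then 3 days into November 2079.
Total: 15 + 31 + 31 + 28 + 31 + 30 + 31 + 30 + 31 + 31 + 30 + 31 + 3 = 353.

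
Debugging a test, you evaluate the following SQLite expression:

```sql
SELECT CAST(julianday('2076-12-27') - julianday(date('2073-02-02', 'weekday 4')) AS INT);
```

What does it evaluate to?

1424

`weekday 4` advances to the next Thursday; 2073-02-02 is already a Thursday, so it stays at 2073-02-02.
26 days remain in February 2073 after the 2nd (28 − 2).
Full months from March 2073 through November 2076 contribute their day counts.
Then 27 days into December 2076.
Total: 26 + 31 + 30 + 31 + 30 + 31 + 31 + 30 + 31 + 30 + 31 + 31 + 28 + 31 + 30 + 31 + 30 + 31 + 31 + 30 + 31 + 30 + 31 + 31 + 28 + 31 + 30 + 31 + 30 + 31 + 31 + 30 + 31 + 30 + 31 + 31 + 29 + 31 + 30 + 31 + 30 + 31 + 31 + 30 + 31 + 30 + 27 = 1424.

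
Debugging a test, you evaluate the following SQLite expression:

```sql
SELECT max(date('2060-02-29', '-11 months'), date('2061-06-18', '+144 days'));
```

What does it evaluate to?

date('2060-02-29', '-11 months') → 2059-03-29.
date('2061-06-18', '+144 days') → 2061-11-09.
Later of the two is 2061-11-09.

2061-11-09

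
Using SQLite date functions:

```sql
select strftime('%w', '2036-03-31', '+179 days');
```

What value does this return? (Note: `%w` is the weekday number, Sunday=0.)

First apply '+179 days': 2036-03-31 → 2036-09-26.
2036-09-26 is a Friday; with Sunday=0 that is 5.

5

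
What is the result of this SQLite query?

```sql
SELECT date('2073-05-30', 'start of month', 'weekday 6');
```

2073-05-06

`start of month` rewinds 2073-05-30 to 2073-05-01.
`weekday 6` advances to the next Saturday; 2073-05-01 is a Monday, so it moves forward to 2073-05-06.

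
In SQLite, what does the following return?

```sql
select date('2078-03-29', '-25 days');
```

2078-03-04

Going back 25 days within March lands on 2078-03-04.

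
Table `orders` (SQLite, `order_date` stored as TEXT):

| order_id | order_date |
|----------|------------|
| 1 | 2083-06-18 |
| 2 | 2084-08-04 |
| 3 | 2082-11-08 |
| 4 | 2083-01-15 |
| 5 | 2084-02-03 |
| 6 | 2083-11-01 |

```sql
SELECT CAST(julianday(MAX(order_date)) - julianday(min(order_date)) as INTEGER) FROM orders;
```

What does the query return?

MIN = 2082-11-08, MAX = 2084-08-04.
22 days remain in November 2082 after the 8th (30 − 8).
Full months from December 2082 through July 2084 contribute their day counts.
Then 4 days into August 2084.
Total: 22 + 31 + 31 + 28 + 31 + 30 + 31 + 30 + 31 + 31 + 30 + 31 + 30 + 31 + 31 + 29 + 31 + 30 + 31 + 30 + 31 + 4 = 635.

635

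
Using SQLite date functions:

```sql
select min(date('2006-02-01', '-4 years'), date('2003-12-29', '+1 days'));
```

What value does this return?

2002-02-01

date('2006-02-01', '-4 years') → 2002-02-01.
date('2003-12-29', '+1 days') → 2003-12-30.
Earlier of the two is 2002-02-01.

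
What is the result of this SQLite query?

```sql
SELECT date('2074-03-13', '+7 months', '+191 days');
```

2075-04-22

Adding +7 months to 2074-03-13 gives 2074-10-13.
Applying '+191 days' to 2074-10-13: counting 191 days forward gives 2075-04-22.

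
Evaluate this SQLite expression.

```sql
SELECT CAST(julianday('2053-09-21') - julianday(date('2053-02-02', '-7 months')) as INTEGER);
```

446

Adding -7 months to 2053-02-02 gives 2052-07-02.
29 days remain in July 2052 after the 2nd (31 − 2).
Full months from August 2052 through August 2053 contribute their day counts.
Then 21 days into September 2053.
Total: 29 + 31 + 30 + 31 + 30 + 31 + 31 + 28 + 31 + 30 + 31 + 30 + 31 + 31 + 21 = 446.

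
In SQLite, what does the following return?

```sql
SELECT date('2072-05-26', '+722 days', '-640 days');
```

2072-08-16

Applying '+722 days' to 2072-05-26: counting 722 days forward gives 2074-05-18.
Applying '-640 days' to 2074-05-18: counting 640 days back gives 2072-08-16.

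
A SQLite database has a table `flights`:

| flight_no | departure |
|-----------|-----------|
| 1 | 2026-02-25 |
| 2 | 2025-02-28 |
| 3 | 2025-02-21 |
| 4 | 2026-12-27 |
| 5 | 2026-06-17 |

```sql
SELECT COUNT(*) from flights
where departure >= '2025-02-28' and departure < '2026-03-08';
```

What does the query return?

2

Rows in [2025-02-28, 2026-03-08): 2026-02-25, 2025-02-28 → 2 rows.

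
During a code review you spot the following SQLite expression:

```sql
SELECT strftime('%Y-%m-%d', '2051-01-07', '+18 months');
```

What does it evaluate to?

2052-07-07

First apply '+18 months': 2051-01-07 → 2052-07-07.
`%Y-%m-%d` extracts the ISO date: 2052-07-07.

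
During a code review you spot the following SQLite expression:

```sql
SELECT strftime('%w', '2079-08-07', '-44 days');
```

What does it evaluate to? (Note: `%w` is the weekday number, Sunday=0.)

6

First apply '-44 days': 2079-08-07 → 2079-06-24.
2079-06-24 is a Saturday; with Sunday=0 that is 6.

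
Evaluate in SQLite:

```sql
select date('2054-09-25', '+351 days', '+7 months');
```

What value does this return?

2056-04-11

Applying '+351 days' to 2054-09-25: counting 351 days forward gives 2055-09-11.
Adding +7 months to 2055-09-11 gives 2056-04-11.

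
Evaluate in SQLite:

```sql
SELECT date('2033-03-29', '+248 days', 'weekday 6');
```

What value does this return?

Applying '+248 days' to 2033-03-29: counting 248 days forward gives 2033-12-02.
`weekday 6` advances to the next Saturday; 2033-12-02 is a Friday, so it moves forward to 2033-12-03.

2033-12-03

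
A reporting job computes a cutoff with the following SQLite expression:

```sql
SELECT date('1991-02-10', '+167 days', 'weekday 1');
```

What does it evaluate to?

Applying '+167 days' to 1991-02-10: counting 167 days forward gives 1991-07-27.
`weekday 1` advances to the next Monday; 1991-07-27 is a Saturday, so it moves forward to 1991-07-29.

1991-07-29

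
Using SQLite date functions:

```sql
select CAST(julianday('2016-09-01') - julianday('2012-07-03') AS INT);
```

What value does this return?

28 days remain in July 2012 after the 3rd (31 − 3).
Full months from August 2012 through August 2016 contribute their day counts.
Then 1 day into September 2016.
Total: 28 + 31 + 30 + 31 + 30 + 31 + 31 + 28 + 31 + 30 + 31 + 30 + 31 + 31 + 30 + 31 + 30 + 31 + 31 + 28 + 31 + 30 + 31 + 30 + 31 + 31 + 30 + 31 + 30 + 31 + 31 + 28 + 31 + 30 + 31 + 30 + 31 + 31 + 30 + 31 + 30 + 31 + 31 + 29 + 31 + 30 + 31 + 30 + 31 + 31 + 1 = 1521.

1521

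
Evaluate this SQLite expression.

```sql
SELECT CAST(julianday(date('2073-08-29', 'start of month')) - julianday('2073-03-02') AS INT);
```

`start of month` rewinds 2073-08-29 to 2073-08-01.
29 days remain in March 2073 after the 2nd (31 − 2).
April 2073: 30 days.
May 2073: 31 days.
June 2073: 30 days.
July 2073: 31 days.
Then 1 day into August 2073.
Total: 29 + 30 + 31 + 30 + 31 + 1 = 152.

152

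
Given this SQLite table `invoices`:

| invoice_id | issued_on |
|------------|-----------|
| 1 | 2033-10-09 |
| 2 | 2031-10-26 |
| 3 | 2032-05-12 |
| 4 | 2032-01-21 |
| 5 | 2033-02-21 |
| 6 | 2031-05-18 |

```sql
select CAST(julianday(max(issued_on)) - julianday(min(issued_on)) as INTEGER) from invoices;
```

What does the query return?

875

MIN = 2031-05-18, MAX = 2033-10-09.
13 days remain in May 2031 after the 18th (31 − 18).
Full months from June 2031 through September 2033 contribute their day counts.
Then 9 days into October 2033.
Total: 13 + 30 + 31 + 31 + 30 + 31 + 30 + 31 + 31 + 29 + 31 + 30 + 31 + 30 + 31 + 31 + 30 + 31 + 30 + 31 + 31 + 28 + 31 + 30 + 31 + 30 + 31 + 31 + 30 + 9 = 875.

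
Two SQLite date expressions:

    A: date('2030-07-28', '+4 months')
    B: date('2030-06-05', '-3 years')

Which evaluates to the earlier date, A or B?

A = 2030-11-28.
B = 2027-06-05.
B is earlier.

B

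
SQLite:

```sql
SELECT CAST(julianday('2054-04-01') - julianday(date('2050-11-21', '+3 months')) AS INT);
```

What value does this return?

Adding +3 months to 2050-11-21 gives 2051-02-21.
7 days remain in February 2051 after the 21st (28 − 21).
Full months from March 2051 through March 2054 contribute their day counts.
Then 1 day into April 2054.
Total: 7 + 31 + 30 + 31 + 30 + 31 + 31 + 30 + 31 + 30 + 31 + 31 + 29 + 31 + 30 + 31 + 30 + 31 + 31 + 30 + 31 + 30 + 31 + 31 + 28 + 31 + 30 + 31 + 30 + 31 + 31 + 30 + 31 + 30 + 31 + 31 + 28 + 31 + 1 = 1135.

1135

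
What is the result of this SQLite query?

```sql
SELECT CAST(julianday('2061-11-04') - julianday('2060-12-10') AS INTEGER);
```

329

21 days remain in December 2060 after the 10th (31 − 10).
Full months from January 2061 through October 2061 contribute their day counts.
Then 4 days into November 2061.
Total: 21 + 31 + 28 + 31 + 30 + 31 + 30 + 31 + 31 + 30 + 31 + 4 = 329.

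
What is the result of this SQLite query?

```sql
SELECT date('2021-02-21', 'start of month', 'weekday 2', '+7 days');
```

`start of month` rewinds 2021-02-21 to 2021-02-01.
`weekday 2` advances to the next Tuesday; 2021-02-01 is a Monday, so it moves forward to 2021-02-02.
Advancing 7 more days within February lands on 2021-02-09.

2021-02-09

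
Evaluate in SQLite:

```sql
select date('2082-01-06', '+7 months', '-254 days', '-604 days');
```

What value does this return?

Adding +7 months to 2082-01-06 gives 2082-08-06.
Applying '-254 days' to 2082-08-06: counting 254 days back gives 2081-11-25.
Applying '-604 days' to 2081-11-25: counting 604 days back gives 2080-03-31.

2080-03-31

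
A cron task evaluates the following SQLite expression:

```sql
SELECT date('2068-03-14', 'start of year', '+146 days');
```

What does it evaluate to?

`start of year` rewinds 2068-03-14 to 2068-01-01.
Applying '+146 days' to 2068-01-01: counting 146 days forward gives 2068-05-26.

2068-05-26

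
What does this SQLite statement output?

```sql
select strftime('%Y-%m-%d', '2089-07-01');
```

`%Y-%m-%d` extracts the ISO date: 2089-07-01.

2089-07-01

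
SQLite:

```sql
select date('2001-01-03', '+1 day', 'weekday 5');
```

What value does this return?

2001-01-05

Advancing 1 more day within January lands on 2001-01-04.
`weekday 5` advances to the next Friday; 2001-01-04 is a Thursday, so it moves forward to 2001-01-05.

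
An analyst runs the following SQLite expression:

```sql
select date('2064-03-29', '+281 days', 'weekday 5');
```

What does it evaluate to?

2065-01-09

Applying '+281 days' to 2064-03-29: counting 281 days forward gives 2065-01-04.
`weekday 5` advances to the next Friday; 2065-01-04 is a Sunday, so it moves forward to 2065-01-09.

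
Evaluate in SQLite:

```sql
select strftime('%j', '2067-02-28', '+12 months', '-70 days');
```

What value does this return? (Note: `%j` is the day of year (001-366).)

First apply '+12 months', '-70 days': 2067-02-28 → 2067-12-20.
Day-of-year for 2067-12-20: days since 2067-01-01 inclusive = 354, zero-padded to 354.

354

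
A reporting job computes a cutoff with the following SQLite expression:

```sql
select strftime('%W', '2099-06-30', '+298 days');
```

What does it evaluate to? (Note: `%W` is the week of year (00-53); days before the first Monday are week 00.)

First apply '+298 days': 2099-06-30 → 2100-04-24.
2100-04-24 is a Saturday. SQLite's %W counts Mondays since the year started; the result is 16.

16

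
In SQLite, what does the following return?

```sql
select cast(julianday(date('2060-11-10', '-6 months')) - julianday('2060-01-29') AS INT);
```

102

Adding -6 months to 2060-11-10 gives 2060-05-10.
2 days remain in January 2060 after the 29th (31 − 29).
February 2060: 29 days (leap year).
March 2060: 31 days.
April 2060: 30 days.
Then 10 days into May 2060.
Total: 2 + 29 + 31 + 30 + 10 = 102.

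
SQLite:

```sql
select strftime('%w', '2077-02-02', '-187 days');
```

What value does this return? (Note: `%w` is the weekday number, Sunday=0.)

4

First apply '-187 days': 2077-02-02 → 2076-07-30.
2076-07-30 is a Thursday; with Sunday=0 that is 4.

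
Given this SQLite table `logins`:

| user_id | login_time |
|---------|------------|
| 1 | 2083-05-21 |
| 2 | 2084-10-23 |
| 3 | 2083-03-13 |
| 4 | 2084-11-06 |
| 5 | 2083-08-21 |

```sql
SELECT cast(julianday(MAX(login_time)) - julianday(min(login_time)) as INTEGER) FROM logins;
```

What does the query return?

MIN = 2083-03-13, MAX = 2084-11-06.
18 days remain in March 2083 after the 13th (31 − 13).
Full months from April 2083 through October 2084 contribute their day counts.
Then 6 days into November 2084.
Total: 18 + 30 + 31 + 30 + 31 + 31 + 30 + 31 + 30 + 31 + 31 + 29 + 31 + 30 + 31 + 30 + 31 + 31 + 30 + 31 + 6 = 604.

604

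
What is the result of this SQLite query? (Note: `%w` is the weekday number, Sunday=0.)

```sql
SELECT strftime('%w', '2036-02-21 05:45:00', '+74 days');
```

1

First apply '+74 days': 2036-02-21 05:45:00 → 2036-05-05 05:45:00.
2036-05-05 is a Monday; with Sunday=0 that is 1.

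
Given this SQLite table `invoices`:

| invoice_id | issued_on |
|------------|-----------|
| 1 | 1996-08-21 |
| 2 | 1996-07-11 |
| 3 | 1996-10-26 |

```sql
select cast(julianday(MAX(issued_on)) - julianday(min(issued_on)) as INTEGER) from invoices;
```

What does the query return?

MIN = 1996-07-11, MAX = 1996-10-26.
20 days remain in July 1996 after the 11th (31 − 11).
August 1996: 31 days.
September 1996: 30 days.
Then 26 days into October 1996.
Total: 20 + 31 + 30 + 26 = 107.

107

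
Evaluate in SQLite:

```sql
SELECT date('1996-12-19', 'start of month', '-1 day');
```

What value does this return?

1996-11-30

`start of month` rewinds 1996-12-19 to 1996-12-01.
Going back 1 day from 1996-12-01 reaches 1996-11-30 (last day of November, 30 days).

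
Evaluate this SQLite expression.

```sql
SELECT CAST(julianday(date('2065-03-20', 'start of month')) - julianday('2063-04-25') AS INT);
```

676

`start of month` rewinds 2065-03-20 to 2065-03-01.
5 days remain in April 2063 after the 25th (30 − 25).
Full months from May 2063 through February 2065 contribute their day counts.
Then 1 day into March 2065.
Total: 5 + 31 + 30 + 31 + 31 + 30 + 31 + 30 + 31 + 31 + 29 + 31 + 30 + 31 + 30 + 31 + 31 + 30 + 31 + 30 + 31 + 31 + 28 + 1 = 676.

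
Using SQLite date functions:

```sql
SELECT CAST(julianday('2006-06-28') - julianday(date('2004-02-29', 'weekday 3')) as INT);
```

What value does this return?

`weekday 3` advances to the next Wednesday; 2004-02-29 is a Sunday, so it moves forward to 2004-03-03.
28 days remain in March 2004 after the 3rd (31 − 3).
Full months from April 2004 through May 2006 contribute their day counts.
Then 28 days into June 2006.
Total: 28 + 30 + 31 + 30 + 31 + 31 + 30 + 31 + 30 + 31 + 31 + 28 + 31 + 30 + 31 + 30 + 31 + 31 + 30 + 31 + 30 + 31 + 31 + 28 + 31 + 30 + 31 + 28 = 847.

847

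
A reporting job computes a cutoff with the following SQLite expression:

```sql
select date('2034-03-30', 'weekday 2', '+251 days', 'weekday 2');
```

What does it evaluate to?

2034-12-12

`weekday 2` advances to the next Tuesday; 2034-03-30 is a Thursday, so it moves forward to 2034-04-04.
Applying '+251 days' to 2034-04-04: counting 251 days forward gives 2034-12-11.
`weekday 2` advances to the next Tuesday; 2034-12-11 is a Monday, so it moves forward to 2034-12-12.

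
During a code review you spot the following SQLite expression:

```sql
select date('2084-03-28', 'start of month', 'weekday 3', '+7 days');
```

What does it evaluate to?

`start of month` rewinds 2084-03-28 to 2084-03-01.
`weekday 3` advances to the next Wednesday; 2084-03-01 is already a Wednesday, so it stays at 2084-03-01.
Advancing 7 more days within March lands on 2084-03-08.

2084-03-08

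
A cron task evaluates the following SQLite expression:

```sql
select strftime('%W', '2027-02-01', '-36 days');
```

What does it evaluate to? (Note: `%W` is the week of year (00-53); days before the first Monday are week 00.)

First apply '-36 days': 2027-02-01 → 2026-12-27.
2026-12-27 is a Sunday. SQLite's %W counts Mondays since the year started; the result is 51.

51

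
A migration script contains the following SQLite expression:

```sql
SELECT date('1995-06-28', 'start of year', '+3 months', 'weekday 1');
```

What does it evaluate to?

`start of year` rewinds 1995-06-28 to 1995-01-01.
Adding +3 months to 1995-01-01 gives 1995-04-01.
`weekday 1` advances to the next Monday; 1995-04-01 is a Saturday, so it moves forward to 1995-04-03.

1995-04-03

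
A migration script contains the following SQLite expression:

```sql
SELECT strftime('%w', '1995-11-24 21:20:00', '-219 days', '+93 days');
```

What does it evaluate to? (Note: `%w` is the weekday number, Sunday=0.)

5

First apply '-219 days', '+93 days': 1995-11-24 21:20:00 → 1995-07-21 21:20:00.
1995-07-21 is a Friday; with Sunday=0 that is 5.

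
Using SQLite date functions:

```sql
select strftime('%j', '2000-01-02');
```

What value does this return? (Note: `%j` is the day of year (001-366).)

002

Day-of-year for 2000-01-02: days since 2000-01-01 inclusive = 2, zero-padded to 002.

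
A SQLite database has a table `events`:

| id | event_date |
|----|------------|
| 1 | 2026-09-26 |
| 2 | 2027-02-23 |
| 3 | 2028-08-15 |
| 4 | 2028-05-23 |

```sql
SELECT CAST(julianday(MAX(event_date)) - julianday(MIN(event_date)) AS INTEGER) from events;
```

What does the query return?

MIN = 2026-09-26, MAX = 2028-08-15.
4 days remain in September 2026 after the 26th (30 − 26).
Full months from October 2026 through July 2028 contribute their day counts.
Then 15 days into August 2028.
Total: 4 + 31 + 30 + 31 + 31 + 28 + 31 + 30 + 31 + 30 + 31 + 31 + 30 + 31 + 30 + 31 + 31 + 29 + 31 + 30 + 31 + 30 + 31 + 15 = 689.

689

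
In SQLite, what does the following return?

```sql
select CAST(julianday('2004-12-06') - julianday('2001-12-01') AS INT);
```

30 days remain in December 2001 after the 1st (31 − 1).
Full months from January 2002 through November 2004 contribute their day counts.
Then 6 days into December 2004.
Total: 30 + 31 + 28 + 31 + 30 + 31 + 30 + 31 + 31 + 30 + 31 + 30 + 31 + 31 + 28 + 31 + 30 + 31 + 30 + 31 + 31 + 30 + 31 + 30 + 31 + 31 + 29 + 31 + 30 + 31 + 30 + 31 + 31 + 30 + 31 + 30 + 6 = 1101.

1101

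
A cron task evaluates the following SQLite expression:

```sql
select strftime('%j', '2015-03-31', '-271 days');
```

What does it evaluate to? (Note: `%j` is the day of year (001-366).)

184

First apply '-271 days': 2015-03-31 → 2014-07-03.
Day-of-year for 2014-07-03: days since 2014-01-01 inclusive = 184, zero-padded to 184.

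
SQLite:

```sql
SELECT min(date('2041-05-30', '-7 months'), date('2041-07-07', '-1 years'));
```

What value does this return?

date('2041-05-30', '-7 months') → 2040-10-30.
date('2041-07-07', '-1 years') → 2040-07-07.
Earlier of the two is 2040-07-07.

2040-07-07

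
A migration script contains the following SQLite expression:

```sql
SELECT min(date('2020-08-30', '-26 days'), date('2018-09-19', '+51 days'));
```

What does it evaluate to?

date('2020-08-30', '-26 days') → 2020-08-04.
date('2018-09-19', '+51 days') → 2018-11-09.
Earlier of the two is 2018-11-09.

2018-11-09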